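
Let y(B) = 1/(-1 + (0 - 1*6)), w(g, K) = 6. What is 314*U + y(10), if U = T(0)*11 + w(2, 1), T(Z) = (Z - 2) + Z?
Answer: -35169/7 ≈ -5024.1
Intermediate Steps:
T(Z) = -2 + 2*Z (T(Z) = (-2 + Z) + Z = -2 + 2*Z)
y(B) = -⅐ (y(B) = 1/(-1 + (0 - 6)) = 1/(-1 - 6) = 1/(-7) = -⅐)
U = -16 (U = (-2 + 2*0)*11 + 6 = (-2 + 0)*11 + 6 = -2*11 + 6 = -22 + 6 = -16)
314*U + y(10) = 314*(-16) - ⅐ = -5024 - ⅐ = -35169/7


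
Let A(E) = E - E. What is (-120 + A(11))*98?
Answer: -11760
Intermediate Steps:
A(E) = 0
(-120 + A(11))*98 = (-120 + 0)*98 = -120*98 = -11760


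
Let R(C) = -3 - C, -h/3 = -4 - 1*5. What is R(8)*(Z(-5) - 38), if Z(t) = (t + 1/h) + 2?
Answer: 12166/27 ≈ 450.59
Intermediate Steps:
h = 27 (h = -3*(-4 - 1*5) = -3*(-4 - 5) = -3*(-9) = 27)
Z(t) = 55/27 + t (Z(t) = (t + 1/27) + 2 = (1/27 + t) + 2 = 55/27 + t)
R(8)*(Z(-5) - 38) = (-3 - 1*8)*((55/27 - 5) - 38) = (-3 - 8)*(-80/27 - 38) = -11*(-1106/27) = 12166/27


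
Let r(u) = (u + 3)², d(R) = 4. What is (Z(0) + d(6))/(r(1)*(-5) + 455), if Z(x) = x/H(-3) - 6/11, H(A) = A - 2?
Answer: 38/4125 ≈ 0.0092121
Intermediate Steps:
H(A) = -2 + A
r(u) = (3 + u)²
Z(x) = -6/11 - x/5 (Z(x) = x/(-2 - 3) - 6/11 = x/(-5) - 6*1/11 = x*(-⅕) - 6/11 = -x/5 - 6/11 = -6/11 - x/5)
(Z(0) + d(6))/(r(1)*(-5) + 455) = ((-6/11 - ⅕*0) + 4)/((3 + 1)²*(-5) + 455) = ((-6/11 + 0) + 4)/(4²*(-5) + 455) = (-6/11 + 4)/(16*(-5) + 455) = 38/(11*(-80 + 455)) = (38/11)/375 = (38/11)*(1/375) = 38/4125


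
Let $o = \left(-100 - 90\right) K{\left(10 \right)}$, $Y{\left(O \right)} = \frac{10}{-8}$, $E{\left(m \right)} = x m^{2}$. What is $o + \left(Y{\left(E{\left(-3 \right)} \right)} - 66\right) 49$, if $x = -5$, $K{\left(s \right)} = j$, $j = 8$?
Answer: $- \frac{19261}{4} \approx -4815.3$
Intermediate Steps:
$K{\left(s \right)} = 8$
$E{\left(m \right)} = - 5 m^{2}$
$Y{\left(O \right)} = - \frac{5}{4}$ ($Y{\left(O \right)} = 10 \left(- \frac{1}{8}\right) = - \frac{5}{4}$)
$o = -1520$ ($o = \left(-100 - 90\right) 8 = \left(-190\right) 8 = -1520$)
$o + \left(Y{\left(E{\left(-3 \right)} \right)} - 66\right) 49 = -1520 + \left(- \frac{5}{4} - 66\right) 49 = -1520 - \frac{13181}{4} = - \frac{19261}{4}$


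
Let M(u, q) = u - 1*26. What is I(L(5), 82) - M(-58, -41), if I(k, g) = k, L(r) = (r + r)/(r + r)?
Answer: 85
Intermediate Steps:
M(u, q) = -26 + u (M(u, q) = u - 26 = -26 + u)
L(r) = 1 (L(r) = (2*r)/((2*r)) = (2*r)*(1/(2*r)) = 1)
I(L(5), 82) - M(-58, -41) = 1 - (-26 - 58) = 1 - 1*(-84) = 1 + 84 = 85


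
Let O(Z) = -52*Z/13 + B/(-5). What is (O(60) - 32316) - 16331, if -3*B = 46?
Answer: -733259/15 ≈ -48884.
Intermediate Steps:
B = -46/3 (B = -⅓*46 = -46/3 ≈ -15.333)
O(Z) = 46/15 - 4*Z (O(Z) = -52*Z/13 - 46/3/(-5) = -52*Z*(1/13) - 46/3*(-⅕) = -4*Z + 46/15 = 46/15 - 4*Z)
(O(60) - 32316) - 16331 = ((46/15 - 4*60) - 32316) - 16331 = ((46/15 - 240) - 32316) - 16331 = (-3554/15 - 32316) - 16331 = -488294/15 - 16331 = -733259/15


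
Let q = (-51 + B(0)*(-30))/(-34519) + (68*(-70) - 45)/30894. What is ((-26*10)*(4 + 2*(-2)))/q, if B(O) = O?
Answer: 0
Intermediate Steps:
q = -164288201/1066429986 (q = (-51 + 0*(-30))/(-34519) + (68*(-70) - 45)/30894 = (-51 + 0)*(-1/34519) + (-4760 - 45)*(1/30894) = -51*(-1/34519) - 4805*1/30894 = 51/34519 - 4805/30894 = -164288201/1066429986 ≈ -0.15405)
((-26*10)*(4 + 2*(-2)))/q = ((-26*10)*(4 + 2*(-2)))/(-164288201/1066429986) = -260*(4 - 4)*(-1066429986/164288201) = -260*0*(-1066429986/164288201) = 0*(-1066429986/164288201) = 0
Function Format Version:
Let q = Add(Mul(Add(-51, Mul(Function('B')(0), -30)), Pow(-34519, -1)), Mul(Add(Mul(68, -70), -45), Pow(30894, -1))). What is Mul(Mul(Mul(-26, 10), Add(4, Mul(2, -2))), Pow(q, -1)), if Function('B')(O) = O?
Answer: 0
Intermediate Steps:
q = Rational(-164288201, 1066429986) (q = Add(Mul(Add(-51, Mul(0, -30)), Pow(-34519, -1)), Mul(Add(Mul(68, -70), -45), Pow(30894, -1))) = Add(Mul(Add(-51, 0), Rational(-1, 34519)), Mul(Add(-4760, -45), Rational(1, 30894))) = Add(Mul(-51, Rational(-1, 34519)), Mul(-4805, Rational(1, 30894))) = Add(Rational(51, 34519), Rational(-4805, 30894)) = Rational(-164288201, 1066429986) ≈ -0.15405)
Mul(Mul(Mul(-26, 10), Add(4, Mul(2, -2))), Pow(q, -1)) = Mul(Mul(Mul(-26, 10), Add(4, Mul(2, -2))), Pow(Rational(-164288201, 1066429986), -1)) = Mul(Mul(-260, Add(4, -4)), Rational(-1066429986, 164288201)) = Mul(Mul(-260, 0), Rational(-1066429986, 164288201)) = Mul(0, Rational(-1066429986, 164288201)) = 0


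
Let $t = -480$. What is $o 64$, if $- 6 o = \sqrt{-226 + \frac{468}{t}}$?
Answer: $- \frac{8 i \sqrt{90790}}{15} \approx - 160.7 i$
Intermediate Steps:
$o = - \frac{i \sqrt{90790}}{120}$ ($o = - \frac{\sqrt{-226 + \frac{468}{-480}}}{6} = - \frac{\sqrt{-226 + 468 \left(- \frac{1}{480}\right)}}{6} = - \frac{\sqrt{-226 - \frac{39}{40}}}{6} = - \frac{\sqrt{- \frac{9079}{40}}}{6} = - \frac{\frac{1}{20} i \sqrt{90790}}{6} = - \frac{i \sqrt{90790}}{120} \approx - 2.5109 i$)
$o 64 = - \frac{i \sqrt{90790}}{120} \cdot 64 = - \frac{8 i \sqrt{90790}}{15}$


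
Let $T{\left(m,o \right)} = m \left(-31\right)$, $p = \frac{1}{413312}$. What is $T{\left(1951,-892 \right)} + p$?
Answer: $- \frac{24997523071}{413312} \approx -60481.0$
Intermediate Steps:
$p = \frac{1}{413312} \approx 2.4195 \cdot 10^{-6}$
$T{\left(m,o \right)} = - 31 m$
$T{\left(1951,-892 \right)} + p = \left(-31\right) 1951 + \frac{1}{413312} = -60481 + \frac{1}{413312} = - \frac{24997523071}{413312}$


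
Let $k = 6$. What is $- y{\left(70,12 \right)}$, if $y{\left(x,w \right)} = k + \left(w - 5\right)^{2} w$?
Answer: $-594$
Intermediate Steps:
$y{\left(x,w \right)} = 6 + w \left(-5 + w\right)^{2}$ ($y{\left(x,w \right)} = 6 + \left(w - 5\right)^{2} w = 6 + \left(-5 + w\right)^{2} w = 6 + w \left(-5 + w\right)^{2}$)
$- y{\left(70,12 \right)} = - (6 + 12 \left(-5 + 12\right)^{2}) = - (6 + 12 \cdot 7^{2}) = - (6 + 12 \cdot 49) = - (6 + 588) = \left(-1\right) 594 = -594$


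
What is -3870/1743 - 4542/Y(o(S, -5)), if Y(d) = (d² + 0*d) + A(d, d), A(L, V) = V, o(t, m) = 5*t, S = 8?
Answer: -2377251/476420 ≈ -4.9898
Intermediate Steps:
Y(d) = d + d² (Y(d) = (d² + 0*d) + d = (d² + 0) + d = d² + d = d + d²)
-3870/1743 - 4542/Y(o(S, -5)) = -3870/1743 - 4542*1/(40*(1 + 5*8)) = -3870*1/1743 - 4542*1/(40*(1 + 40)) = -1290/581 - 4542/(40*41) = -1290/581 - 4542/1640 = -1290/581 - 4542*1/1640 = -1290/581 - 2271/820 = -2377251/476420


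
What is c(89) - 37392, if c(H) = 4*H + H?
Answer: -36947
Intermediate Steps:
c(H) = 5*H
c(89) - 37392 = 5*89 - 37392 = 445 - 37392 = -36947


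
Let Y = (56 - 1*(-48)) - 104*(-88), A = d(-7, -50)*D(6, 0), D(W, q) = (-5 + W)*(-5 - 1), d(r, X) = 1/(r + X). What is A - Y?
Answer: -175862/19 ≈ -9255.9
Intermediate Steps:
d(r, X) = 1/(X + r)
D(W, q) = 30 - 6*W (D(W, q) = (-5 + W)*(-6) = 30 - 6*W)
A = 2/19 (A = (30 - 6*6)/(-50 - 7) = (30 - 36)/(-57) = -1/57*(-6) = 2/19 ≈ 0.10526)
Y = 9256 (Y = (56 + 48) + 9152 = 104 + 9152 = 9256)
A - Y = 2/19 - 1*9256 = 2/19 - 9256 = -175862/19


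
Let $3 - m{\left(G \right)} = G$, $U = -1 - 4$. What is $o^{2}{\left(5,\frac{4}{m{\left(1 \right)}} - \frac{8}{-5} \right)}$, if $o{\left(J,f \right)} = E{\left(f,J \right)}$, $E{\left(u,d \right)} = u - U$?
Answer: $\frac{1849}{25} \approx 73.96$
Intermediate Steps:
$U = -5$ ($U = -1 - 4 = -5$)
$m{\left(G \right)} = 3 - G$
$E{\left(u,d \right)} = 5 + u$ ($E{\left(u,d \right)} = u - -5 = u + 5 = 5 + u$)
$o{\left(J,f \right)} = 5 + f$
$o^{2}{\left(5,\frac{4}{m{\left(1 \right)}} - \frac{8}{-5} \right)} = \left(5 - \left(- \frac{8}{5} - \frac{4}{3 - 1}\right)\right)^{2} = \left(5 + \left(\frac{4}{2} + \frac{8}{5}\right)\right)^{2} = \left(5 + \left(4 \cdot \frac{1}{2} + \frac{8}{5}\right)\right)^{2} = \left(5 + \left(2 + \frac{8}{5}\right)\right)^{2} = \left(5 + \frac{18}{5}\right)^{2} = \left(\frac{43}{5}\right)^{2} = \frac{1849}{25}$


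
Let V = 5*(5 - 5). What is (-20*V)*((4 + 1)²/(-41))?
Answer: 0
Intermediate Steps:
V = 0 (V = 5*0 = 0)
(-20*V)*((4 + 1)²/(-41)) = (-20*0)*((4 + 1)²/(-41)) = 0*(5²*(-1/41)) = 0*(25*(-1/41)) = 0*(-25/41) = 0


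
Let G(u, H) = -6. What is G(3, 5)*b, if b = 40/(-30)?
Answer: 8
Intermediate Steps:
b = -4/3 (b = 40*(-1/30) = -4/3 ≈ -1.3333)
G(3, 5)*b = -6*(-4/3) = 8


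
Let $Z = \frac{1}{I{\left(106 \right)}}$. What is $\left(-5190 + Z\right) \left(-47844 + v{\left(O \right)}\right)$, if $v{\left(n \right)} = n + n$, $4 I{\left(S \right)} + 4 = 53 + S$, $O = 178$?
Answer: $\frac{38201531648}{155} \approx 2.4646 \cdot 10^{8}$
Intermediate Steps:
$I{\left(S \right)} = \frac{49}{4} + \frac{S}{4}$ ($I{\left(S \right)} = -1 + \frac{53 + S}{4} = -1 + \left(\frac{53}{4} + \frac{S}{4}\right) = \frac{49}{4} + \frac{S}{4}$)
$Z = \frac{4}{155}$ ($Z = \frac{1}{\frac{49}{4} + \frac{1}{4} \cdot 106} = \frac{1}{\frac{49}{4} + \frac{53}{2}} = \frac{1}{\frac{155}{4}} = \frac{4}{155} \approx 0.025806$)
$v{\left(n \right)} = 2 n$
$\left(-5190 + Z\right) \left(-47844 + v{\left(O \right)}\right) = \left(-5190 + \frac{4}{155}\right) \left(-47844 + 2 \cdot 178\right) = - \frac{804446 \left(-47844 + 356\right)}{155} = \left(- \frac{804446}{155}\right) \left(-47488\right) = \frac{38201531648}{155}$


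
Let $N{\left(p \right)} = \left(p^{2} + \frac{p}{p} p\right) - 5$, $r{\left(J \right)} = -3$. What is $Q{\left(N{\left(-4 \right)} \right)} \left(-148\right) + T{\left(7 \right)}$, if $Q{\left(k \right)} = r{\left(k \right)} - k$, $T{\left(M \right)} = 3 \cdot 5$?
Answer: $1495$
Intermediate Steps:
$T{\left(M \right)} = 15$
$N{\left(p \right)} = -5 + p + p^{2}$ ($N{\left(p \right)} = \left(p^{2} + 1 p\right) - 5 = \left(p^{2} + p\right) - 5 = \left(p + p^{2}\right) - 5 = -5 + p + p^{2}$)
$Q{\left(k \right)} = -3 - k$
$Q{\left(N{\left(-4 \right)} \right)} \left(-148\right) + T{\left(7 \right)} = \left(-3 - \left(-5 - 4 + \left(-4\right)^{2}\right)\right) \left(-148\right) + 15 = \left(-3 - \left(-5 - 4 + 16\right)\right) \left(-148\right) + 15 = \left(-3 - 7\right) \left(-148\right) + 15 = \left(-10\right) \left(-148\right) + 15 = 1480 + 15 = 1495$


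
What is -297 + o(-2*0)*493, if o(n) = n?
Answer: -297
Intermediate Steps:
-297 + o(-2*0)*493 = -297 - 2*0*493 = -297 + 0*493 = -297 + 0 = -297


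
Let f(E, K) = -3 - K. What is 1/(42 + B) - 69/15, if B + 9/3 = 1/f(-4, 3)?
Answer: -5329/1165 ≈ -4.5742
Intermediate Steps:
B = -19/6 (B = -3 + 1/(-3 - 1*3) = -3 + 1/(-3 - 3) = -3 + 1/(-6) = -3 - ⅙ = -19/6 ≈ -3.1667)
1/(42 + B) - 69/15 = 1/(42 - 19/6) - 69/15 = 1/(233/6) - 69/15 = 6/233 - 23*⅕ = 6/233 - 23/5 = -5329/1165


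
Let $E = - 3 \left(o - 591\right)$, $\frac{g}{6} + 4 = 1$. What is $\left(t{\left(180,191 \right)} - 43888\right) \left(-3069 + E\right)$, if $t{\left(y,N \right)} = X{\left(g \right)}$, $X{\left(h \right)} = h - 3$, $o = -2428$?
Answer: $-262927092$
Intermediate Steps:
$g = -18$ ($g = -24 + 6 \cdot 1 = -24 + 6 = -18$)
$X{\left(h \right)} = -3 + h$
$E = 9057$ ($E = - 3 \left(-2428 - 591\right) = \left(-3\right) \left(-3019\right) = 9057$)
$t{\left(y,N \right)} = -21$ ($t{\left(y,N \right)} = -3 - 18 = -21$)
$\left(t{\left(180,191 \right)} - 43888\right) \left(-3069 + E\right) = \left(-21 - 43888\right) \left(-3069 + 9057\right) = \left(-43909\right) 5988 = -262927092$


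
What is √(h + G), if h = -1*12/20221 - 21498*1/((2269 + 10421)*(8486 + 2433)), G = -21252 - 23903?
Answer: I*√1094095112936989760200859570/155659134795 ≈ 212.5*I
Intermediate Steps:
G = -45155
h = -349576063/466977404385 (h = -12*1/20221 - 21498/(10919*12690) = -12/20221 - 21498/138562110 = -12/20221 - 21498*1/138562110 = -12/20221 - 3583/23093685 = -349576063/466977404385 ≈ -0.00074859)
√(h + G) = √(-349576063/466977404385 - 45155) = √(-21086365044580738/466977404385) = I*√1094095112936989760200859570/155659134795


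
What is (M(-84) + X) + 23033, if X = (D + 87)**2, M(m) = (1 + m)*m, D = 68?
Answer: 54030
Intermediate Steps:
M(m) = m*(1 + m)
X = 24025 (X = (68 + 87)**2 = 155**2 = 24025)
(M(-84) + X) + 23033 = (-84*(1 - 84) + 24025) + 23033 = (-84*(-83) + 24025) + 23033 = (6972 + 24025) + 23033 = 30997 + 23033 = 54030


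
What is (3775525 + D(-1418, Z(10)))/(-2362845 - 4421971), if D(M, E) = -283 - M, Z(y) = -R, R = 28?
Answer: -944165/1696204 ≈ -0.55663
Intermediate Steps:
Z(y) = -28 (Z(y) = -1*28 = -28)
(3775525 + D(-1418, Z(10)))/(-2362845 - 4421971) = (3775525 + (-283 - 1*(-1418)))/(-2362845 - 4421971) = (3775525 + (-283 + 1418))/(-6784816) = (3775525 + 1135)*(-1/6784816) = 3776660*(-1/6784816) = -944165/1696204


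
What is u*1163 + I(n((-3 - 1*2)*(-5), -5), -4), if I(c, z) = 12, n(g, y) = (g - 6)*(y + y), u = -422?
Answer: -490774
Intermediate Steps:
n(g, y) = 2*y*(-6 + g) (n(g, y) = (-6 + g)*(2*y) = 2*y*(-6 + g))
u*1163 + I(n((-3 - 1*2)*(-5), -5), -4) = -422*1163 + 12 = -490786 + 12 = -490774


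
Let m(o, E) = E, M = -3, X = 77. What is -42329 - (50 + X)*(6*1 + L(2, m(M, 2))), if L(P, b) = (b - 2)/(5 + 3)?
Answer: -43091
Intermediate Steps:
L(P, b) = -¼ + b/8 (L(P, b) = (-2 + b)/8 = (-2 + b)*(⅛) = -¼ + b/8)
-42329 - (50 + X)*(6*1 + L(2, m(M, 2))) = -42329 - (50 + 77)*(6*1 + (-¼ + (⅛)*2)) = -42329 - 127*(6 + (-¼ + ¼)) = -42329 - 127*(6 + 0) = -42329 - 127*6 = -42329 - 1*762 = -42329 - 762 = -43091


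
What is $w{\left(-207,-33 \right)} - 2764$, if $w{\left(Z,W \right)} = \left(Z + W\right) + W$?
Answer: $-3037$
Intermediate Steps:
$w{\left(Z,W \right)} = Z + 2 W$ ($w{\left(Z,W \right)} = \left(W + Z\right) + W = Z + 2 W$)
$w{\left(-207,-33 \right)} - 2764 = \left(-207 + 2 \left(-33\right)\right) - 2764 = \left(-207 - 66\right) - 2764 = -273 - 2764 = -3037$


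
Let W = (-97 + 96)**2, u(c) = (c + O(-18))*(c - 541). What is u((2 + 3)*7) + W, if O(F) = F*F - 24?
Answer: -169509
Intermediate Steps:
O(F) = -24 + F**2 (O(F) = F**2 - 24 = -24 + F**2)
u(c) = (-541 + c)*(300 + c) (u(c) = (c + (-24 + (-18)**2))*(c - 541) = (c + (-24 + 324))*(-541 + c) = (c + 300)*(-541 + c) = (300 + c)*(-541 + c) = (-541 + c)*(300 + c))
W = 1 (W = (-1)**2 = 1)
u((2 + 3)*7) + W = (-162300 + ((2 + 3)*7)**2 - 241*(2 + 3)*7) + 1 = (-162300 + (5*7)**2 - 1205*7) + 1 = (-162300 + 35**2 - 241*35) + 1 = (-162300 + 1225 - 8435) + 1 = -169510 + 1 = -169509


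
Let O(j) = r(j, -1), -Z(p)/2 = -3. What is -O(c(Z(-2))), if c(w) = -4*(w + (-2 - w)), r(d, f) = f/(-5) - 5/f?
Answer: -26/5 ≈ -5.2000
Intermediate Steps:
Z(p) = 6 (Z(p) = -2*(-3) = 6)
r(d, f) = -5/f - f/5 (r(d, f) = f*(-⅕) - 5/f = -f/5 - 5/f = -5/f - f/5)
c(w) = 8 (c(w) = -4*(-2) = 8)
O(j) = 26/5 (O(j) = -5/(-1) - ⅕*(-1) = -5*(-1) + ⅕ = 5 + ⅕ = 26/5)
-O(c(Z(-2))) = -1*26/5 = -26/5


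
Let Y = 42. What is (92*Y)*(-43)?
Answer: -166152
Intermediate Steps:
(92*Y)*(-43) = (92*42)*(-43) = 3864*(-43) = -166152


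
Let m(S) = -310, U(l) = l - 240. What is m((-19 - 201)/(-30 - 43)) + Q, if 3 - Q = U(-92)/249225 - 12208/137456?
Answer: -657122225438/2141091975 ≈ -306.91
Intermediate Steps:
U(l) = -240 + l
Q = 6616286812/2141091975 (Q = 3 - ((-240 - 92)/249225 - 12208/137456) = 3 - (-332*1/249225 - 12208*1/137456) = 3 - (-332/249225 - 763/8591) = 3 - 1*(-193010887/2141091975) = 3 + 193010887/2141091975 = 6616286812/2141091975 ≈ 3.0901)
m((-19 - 201)/(-30 - 43)) + Q = -310 + 6616286812/2141091975 = -657122225438/2141091975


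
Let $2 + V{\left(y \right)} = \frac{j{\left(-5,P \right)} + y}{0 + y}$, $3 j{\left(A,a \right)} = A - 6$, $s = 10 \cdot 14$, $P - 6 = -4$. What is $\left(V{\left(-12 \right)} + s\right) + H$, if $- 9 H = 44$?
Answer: $\frac{1613}{12} \approx 134.42$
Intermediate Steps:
$P = 2$ ($P = 6 - 4 = 2$)
$H = - \frac{44}{9}$ ($H = \left(- \frac{1}{9}\right) 44 = - \frac{44}{9} \approx -4.8889$)
$s = 140$
$j{\left(A,a \right)} = -2 + \frac{A}{3}$ ($j{\left(A,a \right)} = \frac{A - 6}{3} = \frac{-6 + A}{3} = -2 + \frac{A}{3}$)
$V{\left(y \right)} = -2 + \frac{- \frac{11}{3} + y}{y}$ ($V{\left(y \right)} = -2 + \frac{\left(-2 + \frac{1}{3} \left(-5\right)\right) + y}{0 + y} = -2 + \frac{\left(-2 - \frac{5}{3}\right) + y}{y} = -2 + \frac{- \frac{11}{3} + y}{y}$)
$\left(V{\left(-12 \right)} + s\right) + H = \left(\frac{- \frac{11}{3} - -12}{-12} + 140\right) - \frac{44}{9} = \left(- \frac{- \frac{11}{3} + 12}{12} + 140\right) - \frac{44}{9} = \left(\left(- \frac{1}{12}\right) \frac{25}{3} + 140\right) - \frac{44}{9} = \left(- \frac{25}{36} + 140\right) - \frac{44}{9} = \frac{5015}{36} - \frac{44}{9} = \frac{1613}{12}$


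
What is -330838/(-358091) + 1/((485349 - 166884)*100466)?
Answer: 10585130278188311/11457087415346790 ≈ 0.92389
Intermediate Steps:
-330838/(-358091) + 1/((485349 - 166884)*100466) = -330838*(-1/358091) + (1/100466)/318465 = 330838/358091 + (1/318465)*(1/100466) = 330838/358091 + 1/31994904690 = 10585130278188311/11457087415346790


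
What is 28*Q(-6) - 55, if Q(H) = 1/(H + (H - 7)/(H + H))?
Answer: -3581/59 ≈ -60.695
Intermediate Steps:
Q(H) = 1/(H + (-7 + H)/(2*H)) (Q(H) = 1/(H + (-7 + H)/((2*H))) = 1/(H + (-7 + H)*(1/(2*H))) = 1/(H + (-7 + H)/(2*H)))
28*Q(-6) - 55 = 28*(2*(-6)/(-7 - 6 + 2*(-6)**2)) - 55 = 28*(2*(-6)/(-7 - 6 + 2*36)) - 55 = 28*(2*(-6)/(-7 - 6 + 72)) - 55 = 28*(2*(-6)/59) - 55 = 28*(2*(-6)*(1/59)) - 55 = 28*(-12/59) - 55 = -336/59 - 55 = -3581/59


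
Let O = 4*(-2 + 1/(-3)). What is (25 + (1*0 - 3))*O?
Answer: -616/3 ≈ -205.33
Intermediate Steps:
O = -28/3 (O = 4*(-2 - 1/3) = 4*(-7/3) = -28/3 ≈ -9.3333)
(25 + (1*0 - 3))*O = (25 + (1*0 - 3))*(-28/3) = (25 + (0 - 3))*(-28/3) = (25 - 3)*(-28/3) = 22*(-28/3) = -616/3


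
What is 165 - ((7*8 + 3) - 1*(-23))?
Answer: 83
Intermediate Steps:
165 - ((7*8 + 3) - 1*(-23)) = 165 - ((56 + 3) + 23) = 165 - (59 + 23) = 165 - 1*82 = 165 - 82 = 83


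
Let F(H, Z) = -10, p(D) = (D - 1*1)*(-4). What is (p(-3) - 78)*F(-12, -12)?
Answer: 620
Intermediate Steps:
p(D) = 4 - 4*D (p(D) = (D - 1)*(-4) = (-1 + D)*(-4) = 4 - 4*D)
(p(-3) - 78)*F(-12, -12) = ((4 - 4*(-3)) - 78)*(-10) = ((4 + 12) - 78)*(-10) = (16 - 78)*(-10) = -62*(-10) = 620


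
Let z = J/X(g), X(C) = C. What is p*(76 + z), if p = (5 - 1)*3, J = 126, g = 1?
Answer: 2424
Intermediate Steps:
z = 126 (z = 126/1 = 126*1 = 126)
p = 12 (p = 4*3 = 12)
p*(76 + z) = 12*(76 + 126) = 12*202 = 2424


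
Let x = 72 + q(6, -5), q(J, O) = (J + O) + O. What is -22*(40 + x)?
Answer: -2376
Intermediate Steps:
q(J, O) = J + 2*O
x = 68 (x = 72 + (6 + 2*(-5)) = 72 + (6 - 10) = 72 - 4 = 68)
-22*(40 + x) = -22*(40 + 68) = -22*108 = -2376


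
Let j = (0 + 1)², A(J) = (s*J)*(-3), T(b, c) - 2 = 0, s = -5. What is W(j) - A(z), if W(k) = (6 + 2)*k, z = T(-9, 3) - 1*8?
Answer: 98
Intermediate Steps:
T(b, c) = 2 (T(b, c) = 2 + 0 = 2)
z = -6 (z = 2 - 1*8 = 2 - 8 = -6)
A(J) = 15*J (A(J) = -5*J*(-3) = 15*J)
j = 1 (j = 1² = 1)
W(k) = 8*k
W(j) - A(z) = 8*1 - 15*(-6) = 8 - 1*(-90) = 8 + 90 = 98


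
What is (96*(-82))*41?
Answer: -322752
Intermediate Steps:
(96*(-82))*41 = -7872*41 = -322752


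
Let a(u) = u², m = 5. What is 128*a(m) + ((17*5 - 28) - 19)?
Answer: 3238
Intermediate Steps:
128*a(m) + ((17*5 - 28) - 19) = 128*5² + ((17*5 - 28) - 19) = 128*25 + ((85 - 28) - 19) = 3200 + (57 - 19) = 3200 + 38 = 3238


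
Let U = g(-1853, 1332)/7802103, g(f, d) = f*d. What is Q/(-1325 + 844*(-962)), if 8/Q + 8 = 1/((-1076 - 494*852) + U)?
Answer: 1254174879424/1019961785363047751 ≈ 1.2296e-6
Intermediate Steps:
g(f, d) = d*f
U = -822732/2600701 (U = (1332*(-1853))/7802103 = -2468196*1/7802103 = -822732/2600701 ≈ -0.31635)
Q = -8779224155968/8779226756669 (Q = 8/(-8 + 1/((-1076 - 494*852) - 822732/2600701)) = 8/(-8 + 1/((-1076 - 420888) - 822732/2600701)) = 8/(-8 + 1/(-421964 - 822732/2600701)) = 8/(-8 + 1/(-1097403019496/2600701)) = 8/(-8 - 2600701/1097403019496) = 8/(-8779226756669/1097403019496) = 8*(-1097403019496/8779226756669) = -8779224155968/8779226756669 ≈ -1.0000)
Q/(-1325 + 844*(-962)) = -8779224155968/(8779226756669*(-1325 + 844*(-962))) = -8779224155968/(8779226756669*(-1325 - 811928)) = -8779224155968/8779226756669/(-813253) = -8779224155968/8779226756669*(-1/813253) = 1254174879424/1019961785363047751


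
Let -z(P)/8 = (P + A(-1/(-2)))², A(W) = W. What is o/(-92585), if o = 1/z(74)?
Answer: 1/4110959170 ≈ 2.4325e-10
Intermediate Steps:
z(P) = -8*(½ + P)² (z(P) = -8*(P - 1/(-2))² = -8*(P - 1*(-½))² = -8*(P + ½)² = -8*(½ + P)²)
o = -1/44402 (o = 1/(-2*(1 + 2*74)²) = 1/(-2*(1 + 148)²) = 1/(-2*149²) = 1/(-2*22201) = 1/(-44402) = -1/44402 ≈ -2.2522e-5)
o/(-92585) = -1/44402/(-92585) = -1/44402*(-1/92585) = 1/4110959170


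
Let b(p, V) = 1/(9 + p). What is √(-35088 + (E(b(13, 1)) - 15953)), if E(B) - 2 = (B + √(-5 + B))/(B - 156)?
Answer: √(-600818913110 - 3431*I*√2398)/3431 ≈ 3.1588e-5 - 225.92*I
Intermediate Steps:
E(B) = 2 + (B + √(-5 + B))/(-156 + B) (E(B) = 2 + (B + √(-5 + B))/(B - 156) = 2 + (B + √(-5 + B))/(-156 + B))
√(-35088 + (E(b(13, 1)) - 15953)) = √(-35088 + ((-312 + √(-5 + 1/(9 + 13)) + 3/(9 + 13))/(-156 + 1/(9 + 13)) - 15953)) = √(-35088 + ((-312 + √(-5 + 1/22) + 3/22)/(-156 + 1/22) - 15953)) = √(-35088 + ((-312 + √(-5 + 1/22) + 3*(1/22))/(-156 + 1/22) - 15953)) = √(-35088 + ((-312 + √(-109/22) + 3/22)/(-3431/22) - 15953)) = √(-35088 + (-22*(-312 + I*√2398/22 + 3/22)/3431 - 15953)) = √(-35088 + (-22*(-6861/22 + I*√2398/22)/3431 - 15953)) = √(-35088 + ((6861/3431 - I*√2398/3431) - 15953)) = √(-35088 + (-54727882/3431 - I*√2398/3431)) = √(-175114810/3431 - I*√2398/3431)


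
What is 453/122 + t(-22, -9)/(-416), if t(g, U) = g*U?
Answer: 41073/12688 ≈ 3.2372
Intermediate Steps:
t(g, U) = U*g
453/122 + t(-22, -9)/(-416) = 453/122 - 9*(-22)/(-416) = 453*(1/122) + 198*(-1/416) = 453/122 - 99/208 = 41073/12688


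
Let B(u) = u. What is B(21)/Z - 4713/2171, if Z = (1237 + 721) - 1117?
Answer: -3918042/1825811 ≈ -2.1459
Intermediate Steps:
Z = 841 (Z = 1958 - 1117 = 841)
B(21)/Z - 4713/2171 = 21/841 - 4713/2171 = -3918042/1825811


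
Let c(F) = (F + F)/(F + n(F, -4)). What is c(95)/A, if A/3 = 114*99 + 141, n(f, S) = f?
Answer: 1/34281 ≈ 2.9171e-5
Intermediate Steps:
A = 34281 (A = 3*(114*99 + 141) = 3*(11286 + 141) = 3*11427 = 34281)
c(F) = 1 (c(F) = (F + F)/(F + F) = (2*F)/((2*F)) = (2*F)*(1/(2*F)) = 1)
c(95)/A = 1/34281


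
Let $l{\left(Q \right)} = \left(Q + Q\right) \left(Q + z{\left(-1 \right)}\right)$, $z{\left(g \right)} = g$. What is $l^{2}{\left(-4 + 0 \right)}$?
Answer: $1600$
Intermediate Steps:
$l{\left(Q \right)} = 2 Q \left(-1 + Q\right)$ ($l{\left(Q \right)} = \left(Q + Q\right) \left(Q - 1\right) = 2 Q \left(-1 + Q\right)$)
$l^{2}{\left(-4 + 0 \right)} = \left(2 \left(-4 + 0\right) \left(-1 + \left(-4 + 0\right)\right)\right)^{2} = \left(2 \left(-4\right) \left(-1 - 4\right)\right)^{2} = \left(2 \left(-4\right) \left(-5\right)\right)^{2} = 40^{2} = 1600$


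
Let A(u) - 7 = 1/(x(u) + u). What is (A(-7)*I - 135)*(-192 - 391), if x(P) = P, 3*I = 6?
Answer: 494384/7 ≈ 70626.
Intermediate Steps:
I = 2 (I = (1/3)*6 = 2)
A(u) = 7 + 1/(2*u) (A(u) = 7 + 1/(u + u) = 7 + 1/(2*u))
(A(-7)*I - 135)*(-192 - 391) = ((7 + (1/2)/(-7))*2 - 135)*(-192 - 391) = ((7 + (1/2)*(-1/7))*2 - 135)*(-583) = ((7 - 1/14)*2 - 135)*(-583) = ((97/14)*2 - 135)*(-583) = (97/7 - 135)*(-583) = -848/7*(-583) = 494384/7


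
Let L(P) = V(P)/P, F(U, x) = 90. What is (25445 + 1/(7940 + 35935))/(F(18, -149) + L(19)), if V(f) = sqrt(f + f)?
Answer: 21211588144/75025275 - 558199688*sqrt(38)/3376137375 ≈ 281.71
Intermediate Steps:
V(f) = sqrt(2)*sqrt(f) (V(f) = sqrt(2*f) = sqrt(2)*sqrt(f))
L(P) = sqrt(2)/sqrt(P) (L(P) = (sqrt(2)*sqrt(P))/P = sqrt(2)/sqrt(P))
(25445 + 1/(7940 + 35935))/(F(18, -149) + L(19)) = (25445 + 1/(7940 + 35935))/(90 + sqrt(2)/sqrt(19)) = (25445 + 1/43875)/(90 + sqrt(2)*(sqrt(19)/19)) = (25445 + 1/43875)/(90 + sqrt(38)/19) = 1116399376/(43875*(90 + sqrt(38)/19))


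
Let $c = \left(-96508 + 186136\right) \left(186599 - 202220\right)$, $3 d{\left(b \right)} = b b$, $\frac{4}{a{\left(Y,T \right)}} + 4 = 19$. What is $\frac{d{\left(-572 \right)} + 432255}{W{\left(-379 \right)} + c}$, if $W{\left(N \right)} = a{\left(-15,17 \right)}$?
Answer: $- \frac{8119745}{21001184816} \approx -0.00038663$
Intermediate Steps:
$a{\left(Y,T \right)} = \frac{4}{15}$ ($a{\left(Y,T \right)} = \frac{4}{-4 + 19} = \frac{4}{15}$)
$W{\left(N \right)} = \frac{4}{15}$
$d{\left(b \right)} = \frac{b^{2}}{3}$ ($d{\left(b \right)} = \frac{b b}{3} = \frac{b^{2}}{3}$)
$c = -1400078988$ ($c = 89628 \left(-15621\right) = -1400078988$)
$\frac{d{\left(-572 \right)} + 432255}{W{\left(-379 \right)} + c} = \frac{\frac{\left(-572\right)^{2}}{3} + 432255}{\frac{4}{15} - 1400078988} = \frac{\frac{1}{3} \cdot 327184 + 432255}{- \frac{21001184816}{15}} = \left(\frac{327184}{3} + 432255\right) \left(- \frac{15}{21001184816}\right) = \frac{1623949}{3} \left(- \frac{15}{21001184816}\right) = - \frac{8119745}{21001184816}$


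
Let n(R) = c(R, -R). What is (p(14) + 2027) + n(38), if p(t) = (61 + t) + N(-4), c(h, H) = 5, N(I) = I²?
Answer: 2123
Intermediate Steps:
p(t) = 77 + t (p(t) = (61 + t) + (-4)² = (61 + t) + 16 = 77 + t)
n(R) = 5
(p(14) + 2027) + n(38) = ((77 + 14) + 2027) + 5 = (91 + 2027) + 5 = 2118 + 5 = 2123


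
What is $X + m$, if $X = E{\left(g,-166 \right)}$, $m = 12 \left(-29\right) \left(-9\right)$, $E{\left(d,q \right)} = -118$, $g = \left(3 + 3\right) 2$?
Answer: $3014$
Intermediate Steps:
$g = 12$ ($g = 6 \cdot 2 = 12$)
$m = 3132$ ($m = \left(-348\right) \left(-9\right) = 3132$)
$X = -118$
$X + m = -118 + 3132 = 3014$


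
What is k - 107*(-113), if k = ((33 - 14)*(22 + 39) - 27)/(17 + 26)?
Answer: 521045/43 ≈ 12117.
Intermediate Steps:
k = 1132/43 (k = (19*61 - 27)/43 = (1159 - 27)*(1/43) = 1132*(1/43) = 1132/43 ≈ 26.326)
k - 107*(-113) = 1132/43 - 107*(-113) = 1132/43 + 12091 = 521045/43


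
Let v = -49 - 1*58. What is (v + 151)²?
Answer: 1936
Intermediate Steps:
v = -107 (v = -49 - 58 = -107)
(v + 151)² = (-107 + 151)² = 44² = 1936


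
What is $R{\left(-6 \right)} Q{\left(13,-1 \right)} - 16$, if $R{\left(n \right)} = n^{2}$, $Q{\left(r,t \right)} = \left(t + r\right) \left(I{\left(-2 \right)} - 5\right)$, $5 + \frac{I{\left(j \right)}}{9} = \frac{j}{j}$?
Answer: $-17728$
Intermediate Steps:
$I{\left(j \right)} = -36$ ($I{\left(j \right)} = -45 + 9 \frac{j}{j} = -45 + 9 \cdot 1 = -45 + 9 = -36$)
$Q{\left(r,t \right)} = - 41 r - 41 t$ ($Q{\left(r,t \right)} = \left(t + r\right) \left(-36 - 5\right) = \left(r + t\right) \left(-41\right) = - 41 r - 41 t$)
$R{\left(-6 \right)} Q{\left(13,-1 \right)} - 16 = \left(-6\right)^{2} \left(\left(-41\right) 13 - -41\right) - 16 = 36 \left(-533 + 41\right) - 16 = 36 \left(-492\right) - 16 = -17712 - 16 = -17728$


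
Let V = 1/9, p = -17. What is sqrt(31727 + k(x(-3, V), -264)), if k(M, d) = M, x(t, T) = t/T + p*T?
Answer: sqrt(285283)/3 ≈ 178.04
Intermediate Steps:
V = 1/9 ≈ 0.11111
x(t, T) = -17*T + t/T (x(t, T) = t/T - 17*T = -17*T + t/T)
sqrt(31727 + k(x(-3, V), -264)) = sqrt(31727 + (-17*1/9 - 3/1/9)) = sqrt(31727 + (-17/9 - 3*9)) = sqrt(31727 + (-17/9 - 27)) = sqrt(31727 - 260/9) = sqrt(285283/9) = sqrt(285283)/3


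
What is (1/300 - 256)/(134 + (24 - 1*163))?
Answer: 76799/1500 ≈ 51.199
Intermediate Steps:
(1/300 - 256)/(134 + (24 - 1*163)) = (1/300 - 256)/(134 + (24 - 163)) = -76799/(300*(134 - 139)) = -76799/300/(-5) = -76799/300*(-⅕) = 76799/1500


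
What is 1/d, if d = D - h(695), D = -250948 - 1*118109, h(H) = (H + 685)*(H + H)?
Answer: -1/2287257 ≈ -4.3721e-7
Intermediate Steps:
h(H) = 2*H*(685 + H) (h(H) = (685 + H)*(2*H) = 2*H*(685 + H))
D = -369057 (D = -250948 - 118109 = -369057)
d = -2287257 (d = -369057 - 2*695*(685 + 695) = -369057 - 2*695*1380 = -369057 - 1*1918200 = -369057 - 1918200 = -2287257)
1/d = 1/(-2287257) = -1/2287257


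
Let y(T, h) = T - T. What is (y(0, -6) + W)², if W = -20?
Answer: 400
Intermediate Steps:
y(T, h) = 0
(y(0, -6) + W)² = (0 - 20)² = (-20)² = 400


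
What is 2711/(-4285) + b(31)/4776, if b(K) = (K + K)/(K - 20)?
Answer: -71079713/112558380 ≈ -0.63149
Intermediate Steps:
b(K) = 2*K/(-20 + K) (b(K) = (2*K)/(-20 + K) = 2*K/(-20 + K))
2711/(-4285) + b(31)/4776 = 2711/(-4285) + (2*31/(-20 + 31))/4776 = 2711*(-1/4285) + (2*31/11)*(1/4776) = -2711/4285 + (2*31*(1/11))*(1/4776) = -2711/4285 + (62/11)*(1/4776) = -2711/4285 + 31/26268 = -71079713/112558380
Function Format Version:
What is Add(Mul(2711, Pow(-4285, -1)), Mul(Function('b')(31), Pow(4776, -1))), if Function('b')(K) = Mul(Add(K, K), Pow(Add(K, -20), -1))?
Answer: Rational(-71079713, 112558380) ≈ -0.63149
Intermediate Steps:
Function('b')(K) = Mul(2, K, Pow(Add(-20, K), -1)) (Function('b')(K) = Mul(Mul(2, K), Pow(Add(-20, K), -1)) = Mul(2, K, Pow(Add(-20, K), -1)))
Add(Mul(2711, Pow(-4285, -1)), Mul(Function('b')(31), Pow(4776, -1))) = Add(Mul(2711, Pow(-4285, -1)), Mul(Mul(2, 31, Pow(Add(-20, 31), -1)), Pow(4776, -1))) = Add(Mul(2711, Rational(-1, 4285)), Mul(Mul(2, 31, Pow(11, -1)), Rational(1, 4776))) = Add(Rational(-2711, 4285), Mul(Mul(2, 31, Rational(1, 11)), Rational(1, 4776))) = Add(Rational(-2711, 4285), Mul(Rational(62, 11), Rational(1, 4776))) = Add(Rational(-2711, 4285), Rational(31, 26268)) = Rational(-71079713, 112558380)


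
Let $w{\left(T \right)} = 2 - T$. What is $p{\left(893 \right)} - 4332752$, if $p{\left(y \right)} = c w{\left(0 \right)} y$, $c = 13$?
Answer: $-4309534$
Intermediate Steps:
$p{\left(y \right)} = 26 y$ ($p{\left(y \right)} = 13 \left(2 - 0\right) y = 13 \left(2 + 0\right) y = 13 \cdot 2 y = 26 y$)
$p{\left(893 \right)} - 4332752 = 26 \cdot 893 - 4332752 = 23218 - 4332752 = -4309534$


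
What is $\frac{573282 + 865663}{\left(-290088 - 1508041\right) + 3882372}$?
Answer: $\frac{1438945}{2084243} \approx 0.69039$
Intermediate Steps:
$\frac{573282 + 865663}{\left(-290088 - 1508041\right) + 3882372} = \frac{1438945}{-1798129 + 3882372} = \frac{1438945}{2084243}$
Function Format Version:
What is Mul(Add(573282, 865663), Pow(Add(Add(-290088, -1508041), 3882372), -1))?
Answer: Rational(1438945, 2084243) ≈ 0.69039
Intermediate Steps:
Mul(Add(573282, 865663), Pow(Add(Add(-290088, -1508041), 3882372), -1)) = Mul(1438945, Pow(Add(-1798129, 3882372), -1)) = Mul(1438945, Pow(2084243, -1)) = Mul(1438945, Rational(1, 2084243)) = Rational(1438945, 2084243)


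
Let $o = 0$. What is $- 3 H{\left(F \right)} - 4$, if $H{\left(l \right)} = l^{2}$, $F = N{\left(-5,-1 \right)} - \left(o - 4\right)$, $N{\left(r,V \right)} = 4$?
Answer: $-196$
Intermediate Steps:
$F = 8$ ($F = 4 - \left(0 - 4\right) = 4 - -4 = 4 + 4 = 8$)
$- 3 H{\left(F \right)} - 4 = - 3 \cdot 8^{2} - 4 = \left(-3\right) 64 - 4 = -192 - 4 = -196$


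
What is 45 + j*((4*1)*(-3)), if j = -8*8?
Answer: 813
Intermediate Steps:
j = -64
45 + j*((4*1)*(-3)) = 45 - 64*4*1*(-3) = 45 - 256*(-3) = 45 - 64*(-12) = 45 + 768 = 813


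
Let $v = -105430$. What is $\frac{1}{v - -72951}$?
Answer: $- \frac{1}{32479} \approx -3.0789 \cdot 10^{-5}$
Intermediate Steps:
$\frac{1}{v - -72951} = \frac{1}{-105430 - -72951} = \frac{1}{-105430 + \left(-216877 + 289828\right)} = \frac{1}{-105430 + 72951} = \frac{1}{-32479} = - \frac{1}{32479}$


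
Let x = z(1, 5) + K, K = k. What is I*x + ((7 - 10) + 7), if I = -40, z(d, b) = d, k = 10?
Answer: -436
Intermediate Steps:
K = 10
x = 11 (x = 1 + 10 = 11)
I*x + ((7 - 10) + 7) = -40*11 + ((7 - 10) + 7) = -440 + (-3 + 7) = -440 + 4 = -436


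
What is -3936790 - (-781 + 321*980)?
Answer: -4250589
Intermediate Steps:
-3936790 - (-781 + 321*980) = -3936790 - (-781 + 314580) = -3936790 - 1*313799 = -3936790 - 313799 = -4250589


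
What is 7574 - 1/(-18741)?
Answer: 141944335/18741 ≈ 7574.0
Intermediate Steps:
7574 - 1/(-18741) = 7574 - 1*(-1/18741) = 7574 + 1/18741 = 141944335/18741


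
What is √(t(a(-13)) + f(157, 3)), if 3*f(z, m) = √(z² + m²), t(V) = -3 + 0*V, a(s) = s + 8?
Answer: √(-27 + 3*√24658)/3 ≈ 7.0245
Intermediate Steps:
a(s) = 8 + s
t(V) = -3 (t(V) = -3 + 0 = -3)
f(z, m) = √(m² + z²)/3 (f(z, m) = √(z² + m²)/3 = √(m² + z²)/3)
√(t(a(-13)) + f(157, 3)) = √(-3 + √(3² + 157²)/3) = √(-3 + √(9 + 24649)/3) = √(-3 + √24658/3)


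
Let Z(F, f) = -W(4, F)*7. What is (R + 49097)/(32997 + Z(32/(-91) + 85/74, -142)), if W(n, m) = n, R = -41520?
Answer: 7577/32969 ≈ 0.22982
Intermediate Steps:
Z(F, f) = -28 (Z(F, f) = -1*4*7 = -4*7 = -28)
(R + 49097)/(32997 + Z(32/(-91) + 85/74, -142)) = (-41520 + 49097)/(32997 - 28) = 7577/32969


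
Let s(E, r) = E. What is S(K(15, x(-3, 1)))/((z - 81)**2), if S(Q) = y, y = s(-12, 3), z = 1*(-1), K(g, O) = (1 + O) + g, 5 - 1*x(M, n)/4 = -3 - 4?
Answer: -3/1681 ≈ -0.0017847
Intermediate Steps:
x(M, n) = 48 (x(M, n) = 20 - 4*(-3 - 4) = 20 - 4*(-7) = 20 + 28 = 48)
K(g, O) = 1 + O + g
z = -1
y = -12
S(Q) = -12
S(K(15, x(-3, 1)))/((z - 81)**2) = -12/(-1 - 81)**2 = -12/((-82)**2) = -12/6724 = -12*1/6724 = -3/1681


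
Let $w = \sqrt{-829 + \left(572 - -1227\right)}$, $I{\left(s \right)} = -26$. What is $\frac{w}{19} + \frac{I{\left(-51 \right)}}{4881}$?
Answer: $- \frac{26}{4881} + \frac{\sqrt{970}}{19} \approx 1.6339$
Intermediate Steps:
$w = \sqrt{970}$ ($w = \sqrt{-829 + \left(572 + 1227\right)} = \sqrt{-829 + 1799} = \sqrt{970} \approx 31.145$)
$\frac{w}{19} + \frac{I{\left(-51 \right)}}{4881} = \frac{\sqrt{970}}{19} - \frac{26}{4881} = - \frac{26}{4881} + \frac{\sqrt{970}}{19}$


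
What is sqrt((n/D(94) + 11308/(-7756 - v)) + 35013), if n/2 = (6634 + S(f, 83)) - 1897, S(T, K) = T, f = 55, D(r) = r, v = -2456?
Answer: 3*sqrt(605216433894)/12455 ≈ 187.38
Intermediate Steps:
n = 9584 (n = 2*((6634 + 55) - 1897) = 2*(6689 - 1897) = 2*4792 = 9584)
sqrt((n/D(94) + 11308/(-7756 - v)) + 35013) = sqrt((9584/94 + 11308/(-7756 - 1*(-2456))) + 35013) = sqrt((9584*(1/94) + 11308/(-7756 + 2456)) + 35013) = sqrt((4792/47 + 11308/(-5300)) + 35013) = sqrt((4792/47 + 11308*(-1/5300)) + 35013) = sqrt((4792/47 - 2827/1325) + 35013) = sqrt(6216531/62275 + 35013) = sqrt(2186651106/62275) = 3*sqrt(605216433894)/12455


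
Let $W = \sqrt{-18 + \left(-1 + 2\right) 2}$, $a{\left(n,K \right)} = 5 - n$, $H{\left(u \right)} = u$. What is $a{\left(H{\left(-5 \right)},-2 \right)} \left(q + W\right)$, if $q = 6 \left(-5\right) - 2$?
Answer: $-320 + 40 i \approx -320.0 + 40.0 i$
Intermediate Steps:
$q = -32$ ($q = -30 - 2 = -32$)
$W = 4 i$ ($W = \sqrt{-18 + 1 \cdot 2} = \sqrt{-18 + 2} = \sqrt{-16} = 4 i \approx 4.0 i$)
$a{\left(H{\left(-5 \right)},-2 \right)} \left(q + W\right) = \left(5 - -5\right) \left(-32 + 4 i\right) = \left(5 + 5\right) \left(-32 + 4 i\right) = 10 \left(-32 + 4 i\right) = -320 + 40 i$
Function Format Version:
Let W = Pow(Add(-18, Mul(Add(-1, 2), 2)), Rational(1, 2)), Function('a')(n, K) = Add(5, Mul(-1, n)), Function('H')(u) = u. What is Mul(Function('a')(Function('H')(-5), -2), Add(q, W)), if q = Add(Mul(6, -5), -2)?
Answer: Add(-320, Mul(40, I)) ≈ Add(-320.00, Mul(40.000, I))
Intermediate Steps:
q = -32 (q = Add(-30, -2) = -32)
W = Mul(4, I) (W = Pow(Add(-18, Mul(1, 2)), Rational(1, 2)) = Pow(Add(-18, 2), Rational(1, 2)) = Pow(-16, Rational(1, 2)) = Mul(4, I) ≈ Mul(4.0000, I))
Mul(Function('a')(Function('H')(-5), -2), Add(q, W)) = Mul(Add(5, Mul(-1, -5)), Add(-32, Mul(4, I))) = Mul(Add(5, 5), Add(-32, Mul(4, I))) = Mul(10, Add(-32, Mul(4, I))) = Add(-320, Mul(40, I))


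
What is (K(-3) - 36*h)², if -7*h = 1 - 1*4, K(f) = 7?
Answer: 3481/49 ≈ 71.041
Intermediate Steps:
h = 3/7 (h = -(1 - 1*4)/7 = -(1 - 4)/7 = -⅐*(-3) = 3/7 ≈ 0.42857)
(K(-3) - 36*h)² = (7 - 36*3/7)² = (7 - 108/7)² = (-59/7)² = 3481/49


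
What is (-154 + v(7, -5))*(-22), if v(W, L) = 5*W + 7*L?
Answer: 3388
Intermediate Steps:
(-154 + v(7, -5))*(-22) = (-154 + (5*7 + 7*(-5)))*(-22) = (-154 + (35 - 35))*(-22) = (-154 + 0)*(-22) = -154*(-22) = 3388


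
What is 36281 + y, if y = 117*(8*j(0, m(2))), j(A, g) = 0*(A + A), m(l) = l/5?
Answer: 36281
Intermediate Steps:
m(l) = l/5 (m(l) = l*(1/5) = l/5)
j(A, g) = 0 (j(A, g) = 0*(2*A) = 0)
y = 0 (y = 117*(8*0) = 117*0 = 0)
36281 + y = 36281 + 0 = 36281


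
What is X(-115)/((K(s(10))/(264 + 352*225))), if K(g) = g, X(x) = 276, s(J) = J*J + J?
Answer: 996912/5 ≈ 1.9938e+5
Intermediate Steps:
s(J) = J + J² (s(J) = J² + J = J + J²)
X(-115)/((K(s(10))/(264 + 352*225))) = 276/(((10*(1 + 10))/(264 + 352*225))) = 276/(((10*11)/(264 + 79200))) = 276/((110/79464)) = 276/((110*(1/79464))) = 276/(5/3612) = 276*(3612/5) = 996912/5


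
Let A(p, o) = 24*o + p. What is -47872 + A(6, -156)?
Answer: -51610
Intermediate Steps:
A(p, o) = p + 24*o
-47872 + A(6, -156) = -47872 + (6 + 24*(-156)) = -47872 + (6 - 3744) = -47872 - 3738 = -51610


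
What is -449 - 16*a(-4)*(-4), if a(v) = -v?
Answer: -193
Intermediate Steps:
-449 - 16*a(-4)*(-4) = -449 - 16*(-1*(-4))*(-4) = -449 - 16*4*(-4) = -449 - 64*(-4) = -449 - 1*(-256) = -449 + 256 = -193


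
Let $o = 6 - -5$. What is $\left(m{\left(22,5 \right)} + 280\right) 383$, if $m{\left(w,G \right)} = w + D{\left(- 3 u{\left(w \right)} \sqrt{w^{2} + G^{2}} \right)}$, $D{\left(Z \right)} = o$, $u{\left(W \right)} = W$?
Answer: $119879$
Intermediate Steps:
$o = 11$ ($o = 6 + 5 = 11$)
$D{\left(Z \right)} = 11$
$m{\left(w,G \right)} = 11 + w$ ($m{\left(w,G \right)} = w + 11 = 11 + w$)
$\left(m{\left(22,5 \right)} + 280\right) 383 = \left(\left(11 + 22\right) + 280\right) 383 = \left(33 + 280\right) 383 = 313 \cdot 383 = 119879$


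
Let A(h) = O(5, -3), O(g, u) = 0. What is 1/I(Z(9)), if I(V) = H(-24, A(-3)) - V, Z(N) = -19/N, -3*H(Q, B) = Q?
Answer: 9/91 ≈ 0.098901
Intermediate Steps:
A(h) = 0
H(Q, B) = -Q/3
I(V) = 8 - V (I(V) = -⅓*(-24) - V = 8 - V)
1/I(Z(9)) = 1/(8 - (-19)/9) = 1/(8 - 1*(-19/9)) = 1/(8 + 19/9) = 1/(91/9) = 9/91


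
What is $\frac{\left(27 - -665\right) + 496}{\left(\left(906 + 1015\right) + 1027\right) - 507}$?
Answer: $\frac{1188}{2441} \approx 0.48669$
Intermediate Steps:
$\frac{\left(27 - -665\right) + 496}{\left(\left(906 + 1015\right) + 1027\right) - 507} = \frac{\left(27 + 665\right) + 496}{\left(1921 + 1027\right) - 507} = \frac{692 + 496}{2948 - 507} = \frac{1188}{2441}$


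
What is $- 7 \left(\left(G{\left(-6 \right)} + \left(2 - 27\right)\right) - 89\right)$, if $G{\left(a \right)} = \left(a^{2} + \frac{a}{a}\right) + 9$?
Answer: $476$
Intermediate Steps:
$G{\left(a \right)} = 10 + a^{2}$ ($G{\left(a \right)} = \left(a^{2} + 1\right) + 9 = \left(1 + a^{2}\right) + 9 = 10 + a^{2}$)
$- 7 \left(\left(G{\left(-6 \right)} + \left(2 - 27\right)\right) - 89\right) = - 7 \left(\left(\left(10 + \left(-6\right)^{2}\right) + \left(2 - 27\right)\right) - 89\right) = - 7 \left(\left(\left(10 + 36\right) - 25\right) - 89\right) = - 7 \left(\left(46 - 25\right) - 89\right) = - 7 \left(21 - 89\right) = \left(-7\right) \left(-68\right) = 476$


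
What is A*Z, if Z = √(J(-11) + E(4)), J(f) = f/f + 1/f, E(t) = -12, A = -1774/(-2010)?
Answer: 887*I*√1342/11055 ≈ 2.9393*I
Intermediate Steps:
A = 887/1005 (A = -1774*(-1/2010) = 887/1005 ≈ 0.88259)
J(f) = 1 + 1/f
Z = I*√1342/11 (Z = √((1 - 11)/(-11) - 12) = √(-1/11*(-10) - 12) = √(10/11 - 12) = √(-122/11) = I*√1342/11 ≈ 3.3303*I)
A*Z = 887*(I*√1342/11)/1005 = 887*I*√1342/11055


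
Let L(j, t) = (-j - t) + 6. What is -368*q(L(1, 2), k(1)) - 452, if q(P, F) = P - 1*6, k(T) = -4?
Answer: 652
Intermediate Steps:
L(j, t) = 6 - j - t
q(P, F) = -6 + P (q(P, F) = P - 6 = -6 + P)
-368*q(L(1, 2), k(1)) - 452 = -368*(-6 + (6 - 1*1 - 1*2)) - 452 = -368*(-6 + (6 - 1 - 2)) - 452 = -368*(-6 + 3) - 452 = -368*(-3) - 452 = 1104 - 452 = 652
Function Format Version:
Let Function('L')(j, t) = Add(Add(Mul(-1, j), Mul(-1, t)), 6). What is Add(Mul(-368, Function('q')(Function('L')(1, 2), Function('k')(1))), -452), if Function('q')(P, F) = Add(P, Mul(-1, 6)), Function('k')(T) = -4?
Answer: 652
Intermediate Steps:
Function('L')(j, t) = Add(6, Mul(-1, j), Mul(-1, t))
Function('q')(P, F) = Add(-6, P) (Function('q')(P, F) = Add(P, -6) = Add(-6, P))
Add(Mul(-368, Function('q')(Function('L')(1, 2), Function('k')(1))), -452) = Add(Mul(-368, Add(-6, Add(6, Mul(-1, 1), Mul(-1, 2)))), -452) = Add(Mul(-368, Add(-6, Add(6, -1, -2))), -452) = Add(Mul(-368, Add(-6, 3)), -452) = Add(Mul(-368, -3), -452) = Add(1104, -452) = 652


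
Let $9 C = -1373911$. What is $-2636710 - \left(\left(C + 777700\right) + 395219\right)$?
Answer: $- \frac{32912750}{9} \approx -3.657 \cdot 10^{6}$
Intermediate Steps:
$C = - \frac{1373911}{9}$ ($C = \frac{1}{9} \left(-1373911\right) = - \frac{1373911}{9} \approx -1.5266 \cdot 10^{5}$)
$-2636710 - \left(\left(C + 777700\right) + 395219\right) = -2636710 - \left(\left(- \frac{1373911}{9} + 777700\right) + 395219\right) = -2636710 - \left(\frac{5625389}{9} + 395219\right) = -2636710 - \frac{9182360}{9} = - \frac{32912750}{9}$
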